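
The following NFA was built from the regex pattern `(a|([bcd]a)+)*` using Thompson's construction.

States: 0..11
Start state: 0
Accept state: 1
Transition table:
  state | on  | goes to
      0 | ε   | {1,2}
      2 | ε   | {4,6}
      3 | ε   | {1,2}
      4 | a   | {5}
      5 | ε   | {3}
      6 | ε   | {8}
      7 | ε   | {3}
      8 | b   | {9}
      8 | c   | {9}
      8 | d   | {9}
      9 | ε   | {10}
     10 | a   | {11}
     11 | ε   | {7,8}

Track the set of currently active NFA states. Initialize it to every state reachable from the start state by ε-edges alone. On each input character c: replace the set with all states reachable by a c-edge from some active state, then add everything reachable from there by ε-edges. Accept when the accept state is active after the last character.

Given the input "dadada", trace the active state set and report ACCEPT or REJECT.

start: ε-closure({0}) = {0,1,2,4,6,8}
'd' @ 1: {9,10}
'a' @ 2: {1,2,3,4,6,7,8,11}  ✓accept
'd' @ 3: {9,10}
'a' @ 4: {1,2,3,4,6,7,8,11}  ✓accept
'd' @ 5: {9,10}
'a' @ 6: {1,2,3,4,6,7,8,11}  ✓accept
final: {1,2,3,4,6,7,8,11}; accept 1 in set

Answer: ACCEPT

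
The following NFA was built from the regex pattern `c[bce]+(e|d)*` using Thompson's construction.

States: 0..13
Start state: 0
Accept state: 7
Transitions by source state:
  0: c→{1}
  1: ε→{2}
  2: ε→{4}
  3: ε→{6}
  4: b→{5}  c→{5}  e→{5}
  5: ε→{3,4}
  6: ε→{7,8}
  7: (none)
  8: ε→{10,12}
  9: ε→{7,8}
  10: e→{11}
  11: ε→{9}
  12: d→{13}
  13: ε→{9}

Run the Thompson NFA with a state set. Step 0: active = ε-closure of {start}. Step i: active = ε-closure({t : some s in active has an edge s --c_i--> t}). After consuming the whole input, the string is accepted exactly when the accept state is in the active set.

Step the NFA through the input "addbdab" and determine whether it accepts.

Answer: REJECT

Steps:
start: ε-closure({0}) = {0}
'a' @ 1: {}  — dead — no transitions
rest 'ddbdab' ignored (set empty)
end set {} — state 7 not in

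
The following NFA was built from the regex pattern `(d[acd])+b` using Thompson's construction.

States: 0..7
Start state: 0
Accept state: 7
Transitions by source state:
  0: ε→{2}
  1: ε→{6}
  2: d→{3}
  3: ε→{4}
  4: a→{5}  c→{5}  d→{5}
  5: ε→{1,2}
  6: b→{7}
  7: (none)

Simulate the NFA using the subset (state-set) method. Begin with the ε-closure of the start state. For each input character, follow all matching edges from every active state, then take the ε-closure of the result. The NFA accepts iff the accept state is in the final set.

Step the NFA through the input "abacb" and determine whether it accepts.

Answer: REJECT

Steps:
initial (ε-close {0}): {0,2}
'a' @ 1: {}  — state set empty
rest 'bacb' ignored (set empty)
after full input: {}  (accept=7 not in)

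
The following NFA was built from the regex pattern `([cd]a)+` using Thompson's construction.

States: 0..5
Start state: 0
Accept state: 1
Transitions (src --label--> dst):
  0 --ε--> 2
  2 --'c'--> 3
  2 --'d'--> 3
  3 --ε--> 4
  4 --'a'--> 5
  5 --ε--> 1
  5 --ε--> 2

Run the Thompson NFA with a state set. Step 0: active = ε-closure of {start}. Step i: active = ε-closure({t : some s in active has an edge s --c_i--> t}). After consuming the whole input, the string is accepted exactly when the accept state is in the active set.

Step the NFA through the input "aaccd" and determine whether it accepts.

start: ε-closure({0}) = {0,2}
'a' @ 1: {}  — no active states
rest 'accd' ignored (set empty)
final: {}; accept 1 not in set

Answer: REJECT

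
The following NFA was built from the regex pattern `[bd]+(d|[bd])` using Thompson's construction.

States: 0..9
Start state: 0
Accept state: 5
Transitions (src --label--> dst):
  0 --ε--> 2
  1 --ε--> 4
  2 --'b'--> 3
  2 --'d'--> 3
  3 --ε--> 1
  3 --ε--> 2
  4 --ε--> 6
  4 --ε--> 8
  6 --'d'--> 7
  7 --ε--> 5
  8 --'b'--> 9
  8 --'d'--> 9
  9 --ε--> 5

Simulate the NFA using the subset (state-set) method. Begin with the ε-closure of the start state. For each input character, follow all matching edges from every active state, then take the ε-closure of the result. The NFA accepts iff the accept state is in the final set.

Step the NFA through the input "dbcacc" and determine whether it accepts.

start: ε-closure({0}) = {0,2}
'd' @ 1: {1,2,3,4,6,8}
'b' @ 2: {1,2,3,4,5,6,8,9}  [accepting]
'c' @ 3: {}  — state set empty
rest 'acc' ignored (set empty)
final: {}; accept 5 not in set

Answer: REJECT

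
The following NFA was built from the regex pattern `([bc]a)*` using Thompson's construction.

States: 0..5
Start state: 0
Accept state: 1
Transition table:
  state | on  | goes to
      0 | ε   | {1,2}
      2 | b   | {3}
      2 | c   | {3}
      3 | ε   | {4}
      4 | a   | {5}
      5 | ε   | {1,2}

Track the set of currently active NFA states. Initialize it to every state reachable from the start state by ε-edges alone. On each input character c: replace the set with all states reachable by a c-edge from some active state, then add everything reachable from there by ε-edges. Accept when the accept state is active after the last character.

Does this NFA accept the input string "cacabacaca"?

S₀ = ε-closure({0}) = {0,1,2}
'c' @ 1: {3,4}
'a' @ 2: {1,2,5}  ✓accept
'c' @ 3: {3,4}
'a' @ 4: {1,2,5}  ✓accept
'b' @ 5: {3,4}
'a' @ 6: {1,2,5}  ✓accept
'c' @ 7: {3,4}
'a' @ 8: {1,2,5}  ✓accept
'c' @ 9: {3,4}
'a' @ 10: {1,2,5}  ✓accept
after full input: {1,2,5}  (accept=1 in)

Answer: ACCEPT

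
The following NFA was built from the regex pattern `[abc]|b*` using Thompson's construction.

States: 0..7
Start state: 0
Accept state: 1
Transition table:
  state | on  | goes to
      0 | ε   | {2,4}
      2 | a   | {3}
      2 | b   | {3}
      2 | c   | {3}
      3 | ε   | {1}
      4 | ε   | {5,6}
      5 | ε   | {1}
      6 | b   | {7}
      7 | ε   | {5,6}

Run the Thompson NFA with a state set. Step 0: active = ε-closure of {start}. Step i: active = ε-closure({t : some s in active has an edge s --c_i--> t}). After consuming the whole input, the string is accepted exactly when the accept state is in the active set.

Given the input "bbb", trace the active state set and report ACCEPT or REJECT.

Answer: ACCEPT

Trace:
initial (ε-close {0}): {0,1,2,4,5,6}
'b' @ 1: {1,3,5,6,7}  [accepting]
'b' @ 2: {1,5,6,7}  [accepting]
'b' @ 3: {1,5,6,7}  [accepting]
after full input: {1,5,6,7}  (accept=1 in)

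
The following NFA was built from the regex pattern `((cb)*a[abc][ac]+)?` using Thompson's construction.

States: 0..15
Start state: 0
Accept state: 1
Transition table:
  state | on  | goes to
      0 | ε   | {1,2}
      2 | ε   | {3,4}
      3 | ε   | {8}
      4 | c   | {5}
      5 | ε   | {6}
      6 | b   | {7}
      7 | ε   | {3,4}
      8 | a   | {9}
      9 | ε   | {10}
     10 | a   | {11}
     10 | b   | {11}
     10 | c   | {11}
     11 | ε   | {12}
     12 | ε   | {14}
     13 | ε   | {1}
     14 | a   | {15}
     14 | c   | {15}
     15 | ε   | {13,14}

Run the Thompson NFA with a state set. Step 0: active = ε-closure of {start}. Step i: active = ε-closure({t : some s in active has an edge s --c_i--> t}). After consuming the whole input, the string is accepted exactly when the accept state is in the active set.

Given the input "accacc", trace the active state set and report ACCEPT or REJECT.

S₀ = ε-closure({0}) = {0,1,2,3,4,8}
'a' @ 1: {9,10}
'c' @ 2: {11,12,14}
'c' @ 3: {1,13,14,15}  (accept∈set)
'a' @ 4: {1,13,14,15}  (accept∈set)
'c' @ 5: {1,13,14,15}  (accept∈set)
'c' @ 6: {1,13,14,15}  (accept∈set)
after full input: {1,13,14,15}  (accept=1 in)

Answer: ACCEPT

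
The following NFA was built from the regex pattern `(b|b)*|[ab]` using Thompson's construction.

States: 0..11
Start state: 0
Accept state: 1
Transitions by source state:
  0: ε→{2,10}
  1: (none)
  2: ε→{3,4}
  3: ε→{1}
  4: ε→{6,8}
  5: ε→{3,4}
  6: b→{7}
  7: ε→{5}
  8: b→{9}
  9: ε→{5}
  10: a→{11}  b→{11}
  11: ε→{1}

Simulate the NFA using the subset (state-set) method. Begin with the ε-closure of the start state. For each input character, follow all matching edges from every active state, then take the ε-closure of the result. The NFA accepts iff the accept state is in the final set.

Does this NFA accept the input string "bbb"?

S₀ = ε-closure({0}) = {0,1,2,3,4,6,8,10}
'b' @ 1: {1,3,4,5,6,7,8,9,11}  [accepting]
'b' @ 2: {1,3,4,5,6,7,8,9}  [accepting]
'b' @ 3: {1,3,4,5,6,7,8,9}  [accepting]
after full input: {1,3,4,5,6,7,8,9}  (accept=1 in)

Answer: ACCEPT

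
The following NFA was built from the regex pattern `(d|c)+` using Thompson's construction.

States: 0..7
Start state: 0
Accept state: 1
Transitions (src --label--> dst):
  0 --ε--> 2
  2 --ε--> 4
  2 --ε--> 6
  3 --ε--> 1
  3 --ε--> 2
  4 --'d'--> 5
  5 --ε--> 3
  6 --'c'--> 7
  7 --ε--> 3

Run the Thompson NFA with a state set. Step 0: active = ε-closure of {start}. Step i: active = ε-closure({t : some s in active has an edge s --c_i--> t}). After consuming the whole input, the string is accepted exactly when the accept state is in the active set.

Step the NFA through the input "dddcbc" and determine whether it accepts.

Answer: REJECT

Trace:
S₀ = ε-closure({0}) = {0,2,4,6}
'd' @ 1: {1,2,3,4,5,6}  ✓accept
'd' @ 2: {1,2,3,4,5,6}  ✓accept
'd' @ 3: {1,2,3,4,5,6}  ✓accept
'c' @ 4: {1,2,3,4,6,7}  ✓accept
'b' @ 5: {}  — no active states
rest 'c' ignored (set empty)
final: {}; accept 1 not in set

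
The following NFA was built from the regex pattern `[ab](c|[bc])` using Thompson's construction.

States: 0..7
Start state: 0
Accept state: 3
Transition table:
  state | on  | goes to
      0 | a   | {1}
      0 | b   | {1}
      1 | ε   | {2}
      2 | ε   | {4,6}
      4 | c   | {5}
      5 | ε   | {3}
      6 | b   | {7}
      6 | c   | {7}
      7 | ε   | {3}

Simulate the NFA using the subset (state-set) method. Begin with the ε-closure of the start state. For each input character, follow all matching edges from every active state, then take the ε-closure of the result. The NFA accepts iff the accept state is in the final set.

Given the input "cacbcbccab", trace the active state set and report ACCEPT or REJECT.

Answer: REJECT

Trace:
initial (ε-close {0}): {0}
'c' @ 1: {}  — dead — no transitions
rest 'acbcbccab' ignored (set empty)
end set {} — state 3 not in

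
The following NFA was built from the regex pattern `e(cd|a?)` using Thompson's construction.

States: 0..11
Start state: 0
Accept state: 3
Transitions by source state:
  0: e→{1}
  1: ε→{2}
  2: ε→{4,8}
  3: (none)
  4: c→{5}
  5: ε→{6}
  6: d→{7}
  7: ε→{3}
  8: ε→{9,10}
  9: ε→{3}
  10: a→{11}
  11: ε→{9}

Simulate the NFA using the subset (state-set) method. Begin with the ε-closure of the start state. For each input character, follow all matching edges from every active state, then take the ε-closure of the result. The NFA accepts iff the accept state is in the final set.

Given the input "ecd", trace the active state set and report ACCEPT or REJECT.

initial (ε-close {0}): {0}
'e' @ 1: {1,2,3,4,8,9,10}  ✓accept
'c' @ 2: {5,6}
'd' @ 3: {3,7}  ✓accept
after full input: {3,7}  (accept=3 in)

Answer: ACCEPT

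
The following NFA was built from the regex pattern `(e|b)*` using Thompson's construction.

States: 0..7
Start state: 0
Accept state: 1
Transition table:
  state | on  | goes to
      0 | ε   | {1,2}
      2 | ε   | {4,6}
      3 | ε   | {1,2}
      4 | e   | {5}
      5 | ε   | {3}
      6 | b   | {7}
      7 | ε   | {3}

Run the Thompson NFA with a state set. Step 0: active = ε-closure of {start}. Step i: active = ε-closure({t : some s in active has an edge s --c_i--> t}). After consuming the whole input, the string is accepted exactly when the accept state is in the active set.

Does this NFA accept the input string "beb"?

S₀ = ε-closure({0}) = {0,1,2,4,6}
'b' @ 1: {1,2,3,4,6,7}  ✓accept
'e' @ 2: {1,2,3,4,5,6}  ✓accept
'b' @ 3: {1,2,3,4,6,7}  ✓accept
end set {1,2,3,4,6,7} — state 1 in

Answer: ACCEPT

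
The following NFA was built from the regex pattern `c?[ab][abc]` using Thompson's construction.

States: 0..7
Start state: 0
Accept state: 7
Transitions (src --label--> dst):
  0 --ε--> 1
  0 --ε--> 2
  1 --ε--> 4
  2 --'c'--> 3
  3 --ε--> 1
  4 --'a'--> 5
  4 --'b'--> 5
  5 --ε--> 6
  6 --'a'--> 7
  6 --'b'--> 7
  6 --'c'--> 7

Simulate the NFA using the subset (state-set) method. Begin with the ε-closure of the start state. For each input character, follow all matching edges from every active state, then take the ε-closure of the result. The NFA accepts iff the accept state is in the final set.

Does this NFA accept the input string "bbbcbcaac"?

S₀ = ε-closure({0}) = {0,1,2,4}
'b' @ 1: {5,6}
'b' @ 2: {7}  [accepting]
'b' @ 3: {}  — dead — no transitions
rest 'cbcaac' ignored (set empty)
final: {}; accept 7 not in set

Answer: REJECT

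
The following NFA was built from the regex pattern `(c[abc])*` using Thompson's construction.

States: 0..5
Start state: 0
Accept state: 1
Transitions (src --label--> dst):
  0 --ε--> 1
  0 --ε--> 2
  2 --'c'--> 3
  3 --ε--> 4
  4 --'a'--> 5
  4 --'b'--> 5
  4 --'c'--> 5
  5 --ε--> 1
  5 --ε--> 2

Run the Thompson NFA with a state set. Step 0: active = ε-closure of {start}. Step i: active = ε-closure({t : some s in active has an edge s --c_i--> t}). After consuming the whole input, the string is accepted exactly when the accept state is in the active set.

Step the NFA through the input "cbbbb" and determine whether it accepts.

Answer: REJECT

Derivation:
initial (ε-close {0}): {0,1,2}
'c' @ 1: {3,4}
'b' @ 2: {1,2,5}  [accepting]
'b' @ 3: {}  — state set empty
rest 'bb' ignored (set empty)
end set {} — state 1 not in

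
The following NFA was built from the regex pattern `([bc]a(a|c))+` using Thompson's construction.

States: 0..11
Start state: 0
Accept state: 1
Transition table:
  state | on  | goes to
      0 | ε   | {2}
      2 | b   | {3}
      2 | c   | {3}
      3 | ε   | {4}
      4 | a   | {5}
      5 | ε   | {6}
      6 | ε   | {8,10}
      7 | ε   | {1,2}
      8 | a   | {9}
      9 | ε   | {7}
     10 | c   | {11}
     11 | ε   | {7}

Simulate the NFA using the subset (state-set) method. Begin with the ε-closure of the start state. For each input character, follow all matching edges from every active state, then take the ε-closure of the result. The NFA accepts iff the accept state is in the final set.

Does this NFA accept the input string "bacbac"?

initial (ε-close {0}): {0,2}
'b' @ 1: {3,4}
'a' @ 2: {5,6,8,10}
'c' @ 3: {1,2,7,11}  ✓accept
'b' @ 4: {3,4}
'a' @ 5: {5,6,8,10}
'c' @ 6: {1,2,7,11}  ✓accept
after full input: {1,2,7,11}  (accept=1 in)

Answer: ACCEPT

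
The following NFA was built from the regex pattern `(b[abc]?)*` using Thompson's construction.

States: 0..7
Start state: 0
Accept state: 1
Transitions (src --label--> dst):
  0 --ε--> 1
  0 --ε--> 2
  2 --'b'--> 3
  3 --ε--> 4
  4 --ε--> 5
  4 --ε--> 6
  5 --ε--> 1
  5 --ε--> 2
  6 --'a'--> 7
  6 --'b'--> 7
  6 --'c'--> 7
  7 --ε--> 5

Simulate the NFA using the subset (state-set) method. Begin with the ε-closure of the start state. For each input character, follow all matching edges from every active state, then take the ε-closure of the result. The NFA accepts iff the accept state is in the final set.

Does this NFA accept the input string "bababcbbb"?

Answer: ACCEPT

Trace:
initial (ε-close {0}): {0,1,2}
'b' @ 1: {1,2,3,4,5,6}  ✓accept
'a' @ 2: {1,2,5,7}  ✓accept
'b' @ 3: {1,2,3,4,5,6}  ✓accept
'a' @ 4: {1,2,5,7}  ✓accept
'b' @ 5: {1,2,3,4,5,6}  ✓accept
'c' @ 6: {1,2,5,7}  ✓accept
'b' @ 7: {1,2,3,4,5,6}  ✓accept
'b' @ 8: {1,2,3,4,5,6,7}  ✓accept
'b' @ 9: {1,2,3,4,5,6,7}  ✓accept
after full input: {1,2,3,4,5,6,7}  (accept=1 in)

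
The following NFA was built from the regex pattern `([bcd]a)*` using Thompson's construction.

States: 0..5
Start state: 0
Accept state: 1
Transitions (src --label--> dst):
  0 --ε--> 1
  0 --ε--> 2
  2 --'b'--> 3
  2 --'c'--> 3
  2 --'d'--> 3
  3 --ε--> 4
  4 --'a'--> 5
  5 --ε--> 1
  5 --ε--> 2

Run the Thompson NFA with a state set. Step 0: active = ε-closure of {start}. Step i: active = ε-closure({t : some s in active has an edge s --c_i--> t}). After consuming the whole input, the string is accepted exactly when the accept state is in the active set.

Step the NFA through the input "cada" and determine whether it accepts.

S₀ = ε-closure({0}) = {0,1,2}
'c' @ 1: {3,4}
'a' @ 2: {1,2,5}  (accept∈set)
'd' @ 3: {3,4}
'a' @ 4: {1,2,5}  (accept∈set)
after full input: {1,2,5}  (accept=1 in)

Answer: ACCEPT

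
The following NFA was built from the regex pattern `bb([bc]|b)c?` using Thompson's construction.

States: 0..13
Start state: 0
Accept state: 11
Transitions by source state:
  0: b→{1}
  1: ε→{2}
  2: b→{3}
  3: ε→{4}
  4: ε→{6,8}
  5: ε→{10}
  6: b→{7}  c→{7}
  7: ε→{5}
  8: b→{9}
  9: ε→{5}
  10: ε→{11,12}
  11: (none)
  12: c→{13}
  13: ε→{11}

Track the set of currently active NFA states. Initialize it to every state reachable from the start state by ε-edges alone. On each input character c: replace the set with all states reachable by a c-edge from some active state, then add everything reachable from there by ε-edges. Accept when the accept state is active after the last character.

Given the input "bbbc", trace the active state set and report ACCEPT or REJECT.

S₀ = ε-closure({0}) = {0}
'b' @ 1: {1,2}
'b' @ 2: {3,4,6,8}
'b' @ 3: {5,7,9,10,11,12}  ✓accept
'c' @ 4: {11,13}  ✓accept
after full input: {11,13}  (accept=11 in)

Answer: ACCEPT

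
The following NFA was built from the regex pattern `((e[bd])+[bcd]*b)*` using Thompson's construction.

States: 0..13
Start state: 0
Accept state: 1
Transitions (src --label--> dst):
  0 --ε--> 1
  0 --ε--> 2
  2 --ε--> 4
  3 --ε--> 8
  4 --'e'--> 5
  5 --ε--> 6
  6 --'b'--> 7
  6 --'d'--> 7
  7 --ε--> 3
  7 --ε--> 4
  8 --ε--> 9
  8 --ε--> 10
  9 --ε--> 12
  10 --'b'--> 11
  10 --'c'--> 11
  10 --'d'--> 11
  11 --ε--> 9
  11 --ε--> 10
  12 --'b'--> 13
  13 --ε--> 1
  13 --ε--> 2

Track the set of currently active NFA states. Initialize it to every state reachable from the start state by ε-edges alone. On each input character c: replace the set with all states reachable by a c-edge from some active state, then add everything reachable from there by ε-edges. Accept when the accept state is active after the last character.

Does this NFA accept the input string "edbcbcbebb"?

start: ε-closure({0}) = {0,1,2,4}
'e' @ 1: {5,6}
'd' @ 2: {3,4,7,8,9,10,12}
'b' @ 3: {1,2,4,9,10,11,12,13}  (accept∈set)
'c' @ 4: {9,10,11,12}
'b' @ 5: {1,2,4,9,10,11,12,13}  (accept∈set)
'c' @ 6: {9,10,11,12}
'b' @ 7: {1,2,4,9,10,11,12,13}  (accept∈set)
'e' @ 8: {5,6}
'b' @ 9: {3,4,7,8,9,10,12}
'b' @ 10: {1,2,4,9,10,11,12,13}  (accept∈set)
final: {1,2,4,9,10,11,12,13}; accept 1 in set

Answer: ACCEPT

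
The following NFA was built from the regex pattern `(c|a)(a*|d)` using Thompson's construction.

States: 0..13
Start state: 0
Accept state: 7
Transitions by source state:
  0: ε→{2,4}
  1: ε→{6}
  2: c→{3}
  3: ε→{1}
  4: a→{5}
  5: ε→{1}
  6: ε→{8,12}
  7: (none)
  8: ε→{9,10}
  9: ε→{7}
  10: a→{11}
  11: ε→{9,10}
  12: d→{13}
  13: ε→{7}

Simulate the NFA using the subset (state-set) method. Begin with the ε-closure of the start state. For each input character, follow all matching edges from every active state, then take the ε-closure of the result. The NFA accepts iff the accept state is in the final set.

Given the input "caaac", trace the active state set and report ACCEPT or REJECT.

Answer: REJECT

Steps:
initial (ε-close {0}): {0,2,4}
'c' @ 1: {1,3,6,7,8,9,10,12}  ✓accept
'a' @ 2: {7,9,10,11}  ✓accept
'a' @ 3: {7,9,10,11}  ✓accept
'a' @ 4: {7,9,10,11}  ✓accept
'c' @ 5: {}  — state set empty
after full input: {}  (accept=7 not in)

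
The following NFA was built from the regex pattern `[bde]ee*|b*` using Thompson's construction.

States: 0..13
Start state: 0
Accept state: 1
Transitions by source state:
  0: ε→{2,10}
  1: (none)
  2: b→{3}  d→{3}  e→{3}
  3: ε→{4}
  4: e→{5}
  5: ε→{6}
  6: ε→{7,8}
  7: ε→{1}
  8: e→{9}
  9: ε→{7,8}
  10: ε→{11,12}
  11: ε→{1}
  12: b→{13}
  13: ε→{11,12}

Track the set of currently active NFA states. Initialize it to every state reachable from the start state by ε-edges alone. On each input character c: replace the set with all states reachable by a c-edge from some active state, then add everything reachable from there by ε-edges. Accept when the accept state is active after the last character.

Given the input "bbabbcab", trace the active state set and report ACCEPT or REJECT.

Answer: REJECT

Trace:
start: ε-closure({0}) = {0,1,2,10,11,12}
'b' @ 1: {1,3,4,11,12,13}  (accept∈set)
'b' @ 2: {1,11,12,13}  (accept∈set)
'a' @ 3: {}  — dead — no transitions
rest 'bbcab' ignored (set empty)
after full input: {}  (accept=1 not in)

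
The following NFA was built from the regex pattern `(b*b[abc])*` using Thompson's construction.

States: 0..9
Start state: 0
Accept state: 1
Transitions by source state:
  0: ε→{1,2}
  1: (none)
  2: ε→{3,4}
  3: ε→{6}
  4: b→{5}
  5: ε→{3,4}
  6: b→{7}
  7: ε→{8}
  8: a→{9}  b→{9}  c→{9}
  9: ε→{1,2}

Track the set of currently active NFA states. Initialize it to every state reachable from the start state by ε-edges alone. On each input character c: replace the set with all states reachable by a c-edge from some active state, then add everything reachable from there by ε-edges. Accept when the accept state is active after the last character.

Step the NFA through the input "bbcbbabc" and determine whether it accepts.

Answer: ACCEPT

Derivation:
initial (ε-close {0}): {0,1,2,3,4,6}
'b' @ 1: {3,4,5,6,7,8}
'b' @ 2: {1,2,3,4,5,6,7,8,9}  [accepting]
'c' @ 3: {1,2,3,4,6,9}  [accepting]
'b' @ 4: {3,4,5,6,7,8}
'b' @ 5: {1,2,3,4,5,6,7,8,9}  [accepting]
'a' @ 6: {1,2,3,4,6,9}  [accepting]
'b' @ 7: {3,4,5,6,7,8}
'c' @ 8: {1,2,3,4,6,9}  [accepting]
end set {1,2,3,4,6,9} — state 1 in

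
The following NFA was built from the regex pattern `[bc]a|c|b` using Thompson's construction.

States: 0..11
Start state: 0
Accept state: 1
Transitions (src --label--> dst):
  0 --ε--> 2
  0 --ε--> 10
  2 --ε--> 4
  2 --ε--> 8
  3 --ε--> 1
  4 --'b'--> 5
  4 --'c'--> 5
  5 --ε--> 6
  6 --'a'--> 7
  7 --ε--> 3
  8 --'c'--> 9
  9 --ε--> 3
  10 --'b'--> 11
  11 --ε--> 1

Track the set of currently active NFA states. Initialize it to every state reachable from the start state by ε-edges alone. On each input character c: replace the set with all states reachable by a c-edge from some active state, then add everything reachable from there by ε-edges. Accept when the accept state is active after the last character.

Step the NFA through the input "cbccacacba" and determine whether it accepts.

S₀ = ε-closure({0}) = {0,2,4,8,10}
'c' @ 1: {1,3,5,6,9}  ✓accept
'b' @ 2: {}  — dead — no transitions
rest 'ccacacba' ignored (set empty)
after full input: {}  (accept=1 not in)

Answer: REJECT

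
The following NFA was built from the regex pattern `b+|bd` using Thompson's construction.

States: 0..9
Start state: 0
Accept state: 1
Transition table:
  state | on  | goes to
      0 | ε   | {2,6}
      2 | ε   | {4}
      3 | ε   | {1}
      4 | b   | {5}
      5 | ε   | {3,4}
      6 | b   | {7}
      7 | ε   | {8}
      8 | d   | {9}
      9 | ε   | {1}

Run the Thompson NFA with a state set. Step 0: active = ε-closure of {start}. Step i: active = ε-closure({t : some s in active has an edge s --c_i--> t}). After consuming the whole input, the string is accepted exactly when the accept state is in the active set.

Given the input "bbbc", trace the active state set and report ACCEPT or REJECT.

S₀ = ε-closure({0}) = {0,2,4,6}
'b' @ 1: {1,3,4,5,7,8}  [accepting]
'b' @ 2: {1,3,4,5}  [accepting]
'b' @ 3: {1,3,4,5}  [accepting]
'c' @ 4: {}  — state set empty
end set {} — state 1 not in

Answer: REJECT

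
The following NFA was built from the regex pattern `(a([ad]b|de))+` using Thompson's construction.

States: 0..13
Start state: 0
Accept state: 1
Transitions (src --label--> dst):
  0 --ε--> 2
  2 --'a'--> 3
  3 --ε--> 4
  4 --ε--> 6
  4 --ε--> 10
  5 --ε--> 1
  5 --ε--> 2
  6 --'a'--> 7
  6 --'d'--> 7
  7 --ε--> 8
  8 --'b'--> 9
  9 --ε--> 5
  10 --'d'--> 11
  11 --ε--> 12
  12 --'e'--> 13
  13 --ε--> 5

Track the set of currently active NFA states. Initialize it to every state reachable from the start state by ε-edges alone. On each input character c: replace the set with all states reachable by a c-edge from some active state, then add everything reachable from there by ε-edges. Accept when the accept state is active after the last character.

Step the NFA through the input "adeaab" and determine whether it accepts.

S₀ = ε-closure({0}) = {0,2}
'a' @ 1: {3,4,6,10}
'd' @ 2: {7,8,11,12}
'e' @ 3: {1,2,5,13}  (accept∈set)
'a' @ 4: {3,4,6,10}
'a' @ 5: {7,8}
'b' @ 6: {1,2,5,9}  (accept∈set)
end set {1,2,5,9} — state 1 in

Answer: ACCEPT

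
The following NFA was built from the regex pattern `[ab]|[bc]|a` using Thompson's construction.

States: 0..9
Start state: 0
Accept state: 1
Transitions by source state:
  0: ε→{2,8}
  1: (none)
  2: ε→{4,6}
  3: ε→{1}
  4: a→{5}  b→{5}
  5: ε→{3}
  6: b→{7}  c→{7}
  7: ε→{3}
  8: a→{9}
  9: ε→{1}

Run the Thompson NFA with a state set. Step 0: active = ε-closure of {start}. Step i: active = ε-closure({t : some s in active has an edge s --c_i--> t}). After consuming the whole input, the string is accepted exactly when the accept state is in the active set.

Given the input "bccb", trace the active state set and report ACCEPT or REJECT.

S₀ = ε-closure({0}) = {0,2,4,6,8}
'b' @ 1: {1,3,5,7}  [accepting]
'c' @ 2: {}  — state set empty
rest 'cb' ignored (set empty)
end set {} — state 1 not in

Answer: REJECT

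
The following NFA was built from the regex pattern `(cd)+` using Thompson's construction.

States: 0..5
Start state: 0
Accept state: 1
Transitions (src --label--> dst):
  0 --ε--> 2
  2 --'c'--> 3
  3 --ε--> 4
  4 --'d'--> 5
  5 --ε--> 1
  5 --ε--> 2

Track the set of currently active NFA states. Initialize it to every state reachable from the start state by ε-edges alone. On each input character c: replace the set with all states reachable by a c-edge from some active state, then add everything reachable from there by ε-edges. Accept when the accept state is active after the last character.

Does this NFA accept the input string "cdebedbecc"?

Answer: REJECT

Trace:
S₀ = ε-closure({0}) = {0,2}
'c' @ 1: {3,4}
'd' @ 2: {1,2,5}  [accepting]
'e' @ 3: {}  — state set empty
rest 'bedbecc' ignored (set empty)
after full input: {}  (accept=1 not in)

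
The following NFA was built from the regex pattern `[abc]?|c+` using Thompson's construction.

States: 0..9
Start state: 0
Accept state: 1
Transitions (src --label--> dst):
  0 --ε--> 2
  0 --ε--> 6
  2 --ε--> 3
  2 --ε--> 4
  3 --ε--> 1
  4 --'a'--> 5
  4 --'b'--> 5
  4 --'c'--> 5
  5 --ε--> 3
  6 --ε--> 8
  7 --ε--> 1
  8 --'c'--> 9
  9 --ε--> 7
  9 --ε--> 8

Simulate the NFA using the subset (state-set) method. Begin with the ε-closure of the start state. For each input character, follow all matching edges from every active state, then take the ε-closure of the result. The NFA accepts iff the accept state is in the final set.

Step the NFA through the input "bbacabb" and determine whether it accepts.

initial (ε-close {0}): {0,1,2,3,4,6,8}
'b' @ 1: {1,3,5}  ✓accept
'b' @ 2: {}  — no active states
rest 'acabb' ignored (set empty)
end set {} — state 1 not in

Answer: REJECT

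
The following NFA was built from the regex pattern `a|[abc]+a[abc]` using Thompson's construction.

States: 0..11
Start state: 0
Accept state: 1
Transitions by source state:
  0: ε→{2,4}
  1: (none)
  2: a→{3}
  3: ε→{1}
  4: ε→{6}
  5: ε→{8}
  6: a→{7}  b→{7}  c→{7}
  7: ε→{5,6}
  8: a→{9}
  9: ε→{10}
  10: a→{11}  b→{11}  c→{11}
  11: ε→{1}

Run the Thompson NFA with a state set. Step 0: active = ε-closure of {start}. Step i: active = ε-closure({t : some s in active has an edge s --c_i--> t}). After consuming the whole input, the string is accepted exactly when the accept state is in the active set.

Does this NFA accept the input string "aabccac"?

Answer: ACCEPT

Derivation:
start: ε-closure({0}) = {0,2,4,6}
'a' @ 1: {1,3,5,6,7,8}  (accept∈set)
'a' @ 2: {5,6,7,8,9,10}
'b' @ 3: {1,5,6,7,8,11}  (accept∈set)
'c' @ 4: {5,6,7,8}
'c' @ 5: {5,6,7,8}
'a' @ 6: {5,6,7,8,9,10}
'c' @ 7: {1,5,6,7,8,11}  (accept∈set)
end set {1,5,6,7,8,11} — state 1 in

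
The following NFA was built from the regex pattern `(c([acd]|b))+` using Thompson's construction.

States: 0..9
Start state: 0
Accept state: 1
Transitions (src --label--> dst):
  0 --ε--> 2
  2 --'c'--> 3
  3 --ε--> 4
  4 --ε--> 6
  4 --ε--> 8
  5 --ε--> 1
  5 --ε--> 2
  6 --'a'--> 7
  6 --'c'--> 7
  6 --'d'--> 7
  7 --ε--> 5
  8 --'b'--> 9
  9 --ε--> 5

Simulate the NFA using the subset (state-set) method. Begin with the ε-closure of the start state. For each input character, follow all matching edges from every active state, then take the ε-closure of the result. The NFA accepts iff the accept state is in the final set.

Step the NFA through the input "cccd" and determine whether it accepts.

Answer: ACCEPT

Trace:
S₀ = ε-closure({0}) = {0,2}
'c' @ 1: {3,4,6,8}
'c' @ 2: {1,2,5,7}  [accepting]
'c' @ 3: {3,4,6,8}
'd' @ 4: {1,2,5,7}  [accepting]
after full input: {1,2,5,7}  (accept=1 in)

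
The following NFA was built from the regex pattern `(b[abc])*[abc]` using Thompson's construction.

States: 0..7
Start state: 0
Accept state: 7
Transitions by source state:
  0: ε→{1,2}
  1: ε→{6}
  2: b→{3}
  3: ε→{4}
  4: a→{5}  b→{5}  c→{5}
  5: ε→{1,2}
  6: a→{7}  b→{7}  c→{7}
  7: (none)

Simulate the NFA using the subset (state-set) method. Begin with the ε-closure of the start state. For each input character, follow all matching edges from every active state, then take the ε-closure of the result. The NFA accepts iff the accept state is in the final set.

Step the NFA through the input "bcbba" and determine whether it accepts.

Answer: ACCEPT

Trace:
initial (ε-close {0}): {0,1,2,6}
'b' @ 1: {3,4,7}  (accept∈set)
'c' @ 2: {1,2,5,6}
'b' @ 3: {3,4,7}  (accept∈set)
'b' @ 4: {1,2,5,6}
'a' @ 5: {7}  (accept∈set)
after full input: {7}  (accept=7 in)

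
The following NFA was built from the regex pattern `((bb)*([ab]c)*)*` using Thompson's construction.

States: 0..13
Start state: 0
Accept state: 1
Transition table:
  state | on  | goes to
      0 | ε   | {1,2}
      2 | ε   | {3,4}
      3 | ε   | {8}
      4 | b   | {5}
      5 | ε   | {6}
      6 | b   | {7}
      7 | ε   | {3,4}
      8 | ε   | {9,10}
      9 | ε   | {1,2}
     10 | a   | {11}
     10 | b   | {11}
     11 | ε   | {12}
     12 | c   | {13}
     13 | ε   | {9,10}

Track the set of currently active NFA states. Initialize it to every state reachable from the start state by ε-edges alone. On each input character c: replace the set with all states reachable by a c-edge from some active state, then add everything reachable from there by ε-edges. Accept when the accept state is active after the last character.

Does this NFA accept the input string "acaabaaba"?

Answer: REJECT

Derivation:
S₀ = ε-closure({0}) = {0,1,2,3,4,8,9,10}
'a' @ 1: {11,12}
'c' @ 2: {1,2,3,4,8,9,10,13}  (accept∈set)
'a' @ 3: {11,12}
'a' @ 4: {}  — state set empty
rest 'baaba' ignored (set empty)
end set {} — state 1 not in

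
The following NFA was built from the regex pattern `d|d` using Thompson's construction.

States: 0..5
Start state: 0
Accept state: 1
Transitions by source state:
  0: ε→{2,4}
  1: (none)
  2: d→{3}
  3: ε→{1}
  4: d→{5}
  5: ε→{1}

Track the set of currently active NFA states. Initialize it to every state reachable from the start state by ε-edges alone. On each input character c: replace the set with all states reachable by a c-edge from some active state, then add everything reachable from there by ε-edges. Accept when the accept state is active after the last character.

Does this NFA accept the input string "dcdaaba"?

Answer: REJECT

Trace:
S₀ = ε-closure({0}) = {0,2,4}
'd' @ 1: {1,3,5}  ✓accept
'c' @ 2: {}  — dead — no transitions
rest 'daaba' ignored (set empty)
after full input: {}  (accept=1 not in)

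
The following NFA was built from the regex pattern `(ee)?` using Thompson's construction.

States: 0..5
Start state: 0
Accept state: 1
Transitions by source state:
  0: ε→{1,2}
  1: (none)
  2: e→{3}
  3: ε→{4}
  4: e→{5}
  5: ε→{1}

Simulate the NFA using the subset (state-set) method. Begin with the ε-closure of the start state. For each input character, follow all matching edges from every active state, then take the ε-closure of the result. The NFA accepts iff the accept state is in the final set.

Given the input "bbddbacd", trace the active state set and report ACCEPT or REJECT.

start: ε-closure({0}) = {0,1,2}
'b' @ 1: {}  — no active states
rest 'bddbacd' ignored (set empty)
end set {} — state 1 not in

Answer: REJECT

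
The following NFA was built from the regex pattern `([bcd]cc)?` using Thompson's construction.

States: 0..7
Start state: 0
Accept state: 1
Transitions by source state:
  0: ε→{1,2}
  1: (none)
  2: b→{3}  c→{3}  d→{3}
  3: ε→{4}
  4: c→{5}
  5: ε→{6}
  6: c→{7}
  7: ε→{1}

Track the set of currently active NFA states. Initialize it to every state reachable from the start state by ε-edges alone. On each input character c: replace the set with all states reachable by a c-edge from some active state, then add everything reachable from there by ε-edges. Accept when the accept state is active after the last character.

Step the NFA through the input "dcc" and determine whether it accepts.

Answer: ACCEPT

Steps:
initial (ε-close {0}): {0,1,2}
'd' @ 1: {3,4}
'c' @ 2: {5,6}
'c' @ 3: {1,7}  [accepting]
after full input: {1,7}  (accept=1 in)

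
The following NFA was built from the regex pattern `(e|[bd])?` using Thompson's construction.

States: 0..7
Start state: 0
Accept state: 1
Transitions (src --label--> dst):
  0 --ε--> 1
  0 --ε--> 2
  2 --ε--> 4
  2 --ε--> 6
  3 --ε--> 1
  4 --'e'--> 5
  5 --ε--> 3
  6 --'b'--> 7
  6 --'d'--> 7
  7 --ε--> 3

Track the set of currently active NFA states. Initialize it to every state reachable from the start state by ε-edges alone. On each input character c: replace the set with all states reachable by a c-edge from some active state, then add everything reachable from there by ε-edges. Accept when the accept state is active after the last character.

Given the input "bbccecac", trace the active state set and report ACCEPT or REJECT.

Answer: REJECT

Derivation:
S₀ = ε-closure({0}) = {0,1,2,4,6}
'b' @ 1: {1,3,7}  (accept∈set)
'b' @ 2: {}  — no active states
rest 'ccecac' ignored (set empty)
final: {}; accept 1 not in set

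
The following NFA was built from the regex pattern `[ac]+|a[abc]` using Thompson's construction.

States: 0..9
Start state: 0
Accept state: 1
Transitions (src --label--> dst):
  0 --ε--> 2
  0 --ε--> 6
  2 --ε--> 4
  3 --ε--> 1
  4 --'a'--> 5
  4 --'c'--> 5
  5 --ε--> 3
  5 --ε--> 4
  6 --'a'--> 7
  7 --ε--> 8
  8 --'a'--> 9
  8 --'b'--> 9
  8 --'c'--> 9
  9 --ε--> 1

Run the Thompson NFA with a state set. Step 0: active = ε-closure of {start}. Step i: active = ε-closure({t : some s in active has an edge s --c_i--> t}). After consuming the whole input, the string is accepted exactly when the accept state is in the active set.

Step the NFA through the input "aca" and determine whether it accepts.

S₀ = ε-closure({0}) = {0,2,4,6}
'a' @ 1: {1,3,4,5,7,8}  [accepting]
'c' @ 2: {1,3,4,5,9}  [accepting]
'a' @ 3: {1,3,4,5}  [accepting]
after full input: {1,3,4,5}  (accept=1 in)

Answer: ACCEPT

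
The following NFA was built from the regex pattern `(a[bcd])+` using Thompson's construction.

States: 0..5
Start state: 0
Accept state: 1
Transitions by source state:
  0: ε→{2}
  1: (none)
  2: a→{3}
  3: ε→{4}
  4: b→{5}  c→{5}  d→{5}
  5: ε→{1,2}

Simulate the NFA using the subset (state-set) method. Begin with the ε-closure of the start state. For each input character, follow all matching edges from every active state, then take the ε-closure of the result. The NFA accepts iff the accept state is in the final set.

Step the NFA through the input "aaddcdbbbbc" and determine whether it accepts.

Answer: REJECT

Steps:
S₀ = ε-closure({0}) = {0,2}
'a' @ 1: {3,4}
'a' @ 2: {}  — dead — no transitions
rest 'ddcdbbbbc' ignored (set empty)
final: {}; accept 1 not in set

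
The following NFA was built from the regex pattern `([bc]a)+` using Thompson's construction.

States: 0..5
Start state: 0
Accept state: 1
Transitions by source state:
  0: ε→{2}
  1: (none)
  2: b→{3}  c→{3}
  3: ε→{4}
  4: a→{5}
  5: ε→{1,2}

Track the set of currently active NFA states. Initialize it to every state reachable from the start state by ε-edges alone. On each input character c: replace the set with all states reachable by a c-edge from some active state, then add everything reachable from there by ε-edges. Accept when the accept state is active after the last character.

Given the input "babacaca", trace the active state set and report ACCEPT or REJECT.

Answer: ACCEPT

Steps:
S₀ = ε-closure({0}) = {0,2}
'b' @ 1: {3,4}
'a' @ 2: {1,2,5}  ✓accept
'b' @ 3: {3,4}
'a' @ 4: {1,2,5}  ✓accept
'c' @ 5: {3,4}
'a' @ 6: {1,2,5}  ✓accept
'c' @ 7: {3,4}
'a' @ 8: {1,2,5}  ✓accept
final: {1,2,5}; accept 1 in set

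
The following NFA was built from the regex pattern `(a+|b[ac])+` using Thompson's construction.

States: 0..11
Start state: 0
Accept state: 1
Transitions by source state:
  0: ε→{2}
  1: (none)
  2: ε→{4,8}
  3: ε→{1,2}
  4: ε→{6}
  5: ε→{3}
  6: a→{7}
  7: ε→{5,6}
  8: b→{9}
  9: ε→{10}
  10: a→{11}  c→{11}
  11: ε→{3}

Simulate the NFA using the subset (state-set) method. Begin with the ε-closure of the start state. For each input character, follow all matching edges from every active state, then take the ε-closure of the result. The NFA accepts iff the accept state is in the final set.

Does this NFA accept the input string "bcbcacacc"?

start: ε-closure({0}) = {0,2,4,6,8}
'b' @ 1: {9,10}
'c' @ 2: {1,2,3,4,6,8,11}  (accept∈set)
'b' @ 3: {9,10}
'c' @ 4: {1,2,3,4,6,8,11}  (accept∈set)
'a' @ 5: {1,2,3,4,5,6,7,8}  (accept∈set)
'c' @ 6: {}  — no active states
rest 'acc' ignored (set empty)
after full input: {}  (accept=1 not in)

Answer: REJECT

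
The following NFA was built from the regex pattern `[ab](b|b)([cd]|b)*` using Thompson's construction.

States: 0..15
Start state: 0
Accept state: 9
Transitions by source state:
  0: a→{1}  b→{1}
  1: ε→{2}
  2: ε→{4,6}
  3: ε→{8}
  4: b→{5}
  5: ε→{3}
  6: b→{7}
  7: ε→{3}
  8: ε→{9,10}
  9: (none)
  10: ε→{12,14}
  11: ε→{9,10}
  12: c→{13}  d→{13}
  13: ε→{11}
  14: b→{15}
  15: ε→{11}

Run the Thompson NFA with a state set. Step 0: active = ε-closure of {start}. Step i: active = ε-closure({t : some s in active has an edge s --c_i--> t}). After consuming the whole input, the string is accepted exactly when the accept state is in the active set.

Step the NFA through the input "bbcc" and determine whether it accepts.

Answer: ACCEPT

Steps:
start: ε-closure({0}) = {0}
'b' @ 1: {1,2,4,6}
'b' @ 2: {3,5,7,8,9,10,12,14}  (accept∈set)
'c' @ 3: {9,10,11,12,13,14}  (accept∈set)
'c' @ 4: {9,10,11,12,13,14}  (accept∈set)
end set {9,10,11,12,13,14} — state 9 in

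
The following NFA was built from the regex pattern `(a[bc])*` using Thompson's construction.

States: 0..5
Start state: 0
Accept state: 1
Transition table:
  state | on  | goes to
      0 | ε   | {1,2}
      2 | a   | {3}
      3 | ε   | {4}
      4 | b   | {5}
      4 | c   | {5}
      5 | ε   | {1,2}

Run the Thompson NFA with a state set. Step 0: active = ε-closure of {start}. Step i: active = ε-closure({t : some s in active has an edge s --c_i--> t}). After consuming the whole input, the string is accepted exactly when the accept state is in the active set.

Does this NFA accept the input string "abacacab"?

start: ε-closure({0}) = {0,1,2}
'a' @ 1: {3,4}
'b' @ 2: {1,2,5}  ✓accept
'a' @ 3: {3,4}
'c' @ 4: {1,2,5}  ✓accept
'a' @ 5: {3,4}
'c' @ 6: {1,2,5}  ✓accept
'a' @ 7: {3,4}
'b' @ 8: {1,2,5}  ✓accept
final: {1,2,5}; accept 1 in set

Answer: ACCEPT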